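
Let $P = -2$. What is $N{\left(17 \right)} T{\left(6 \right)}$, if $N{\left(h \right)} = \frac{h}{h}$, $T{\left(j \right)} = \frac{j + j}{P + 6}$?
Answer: $3$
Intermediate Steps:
$T{\left(j \right)} = \frac{j}{2}$ ($T{\left(j \right)} = \frac{j + j}{-2 + 6} = \frac{2 j}{4} = 2 j \frac{1}{4} = \frac{j}{2}$)
$N{\left(h \right)} = 1$
$N{\left(17 \right)} T{\left(6 \right)} = 1 \cdot \frac{1}{2} \cdot 6 = 1 \cdot 3 = 3$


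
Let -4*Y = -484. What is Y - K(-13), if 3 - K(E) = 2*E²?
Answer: 456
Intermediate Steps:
K(E) = 3 - 2*E²
Y = 121 (Y = -¼*(-484) = 121)
Y - K(-13) = 121 - (3 - 2*(-13)²) = 121 - (3 - 2*169) = 121 - (3 - 338) = 121 - 1*(-335) = 121 + 335 = 456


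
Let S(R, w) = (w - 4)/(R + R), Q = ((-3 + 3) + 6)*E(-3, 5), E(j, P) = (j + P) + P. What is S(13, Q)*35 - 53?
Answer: -24/13 ≈ -1.8462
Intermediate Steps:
E(j, P) = j + 2*P (E(j, P) = (P + j) + P = j + 2*P)
Q = 42 (Q = ((-3 + 3) + 6)*(-3 + 2*5) = (0 + 6)*(-3 + 10) = 6*7 = 42)
S(R, w) = (-4 + w)/(2*R) (S(R, w) = (-4 + w)/((2*R)) = (-4 + w)*(1/(2*R)) = (-4 + w)/(2*R))
S(13, Q)*35 - 53 = ((½)*(-4 + 42)/13)*35 - 53 = ((½)*(1/13)*38)*35 - 53 = (19/13)*35 - 53 = 665/13 - 53 = -24/13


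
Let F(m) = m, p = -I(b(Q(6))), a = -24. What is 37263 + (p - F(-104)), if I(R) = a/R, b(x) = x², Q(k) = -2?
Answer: 37373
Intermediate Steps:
I(R) = -24/R
p = 6 (p = -(-24)/((-2)²) = -(-24)/4 = -1*(-6) = 6)
37263 + (p - F(-104)) = 37263 + (6 - 1*(-104)) = 37263 + (6 + 104) = 37263 + 110 = 37373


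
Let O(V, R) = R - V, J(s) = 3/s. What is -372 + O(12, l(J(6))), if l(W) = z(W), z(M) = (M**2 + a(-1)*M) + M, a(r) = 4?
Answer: -1525/4 ≈ -381.25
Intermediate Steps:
z(M) = M**2 + 5*M (z(M) = (M**2 + 4*M) + M = M**2 + 5*M)
l(W) = W*(5 + W)
-372 + O(12, l(J(6))) = -372 + ((3/6)*(5 + 3/6) - 1*12) = -372 + ((3*(1/6))*(5 + 3*(1/6)) - 12) = -372 + ((5 + 1/2)/2 - 12) = -372 + ((1/2)*(11/2) - 12) = -372 + (11/4 - 12) = -372 - 37/4 = -1525/4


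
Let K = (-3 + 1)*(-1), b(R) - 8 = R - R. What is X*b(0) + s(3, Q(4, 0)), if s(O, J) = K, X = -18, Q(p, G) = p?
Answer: -142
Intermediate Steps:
b(R) = 8 (b(R) = 8 + (R - R) = 8 + 0 = 8)
K = 2 (K = -2*(-1) = 2)
s(O, J) = 2
X*b(0) + s(3, Q(4, 0)) = -18*8 + 2 = -144 + 2 = -142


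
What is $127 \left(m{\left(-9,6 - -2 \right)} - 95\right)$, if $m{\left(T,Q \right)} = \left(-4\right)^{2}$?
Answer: $-10033$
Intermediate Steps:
$m{\left(T,Q \right)} = 16$
$127 \left(m{\left(-9,6 - -2 \right)} - 95\right) = 127 \left(16 - 95\right) = 127 \left(-79\right) = -10033$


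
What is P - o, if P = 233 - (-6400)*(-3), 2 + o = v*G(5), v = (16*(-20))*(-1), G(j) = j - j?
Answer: -18965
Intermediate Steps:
G(j) = 0
v = 320 (v = -320*(-1) = 320)
o = -2 (o = -2 + 320*0 = -2 + 0 = -2)
P = -18967 (P = 233 - 256*75 = 233 - 19200 = -18967)
P - o = -18967 - 1*(-2) = -18967 + 2 = -18965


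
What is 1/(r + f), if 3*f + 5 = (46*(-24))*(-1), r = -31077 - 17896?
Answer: -3/145820 ≈ -2.0573e-5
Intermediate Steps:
r = -48973
f = 1099/3 (f = -5/3 + ((46*(-24))*(-1))/3 = -5/3 + (-1104*(-1))/3 = -5/3 + (⅓)*1104 = -5/3 + 368 = 1099/3 ≈ 366.33)
1/(r + f) = 1/(-48973 + 1099/3) = 1/(-145820/3) = -3/145820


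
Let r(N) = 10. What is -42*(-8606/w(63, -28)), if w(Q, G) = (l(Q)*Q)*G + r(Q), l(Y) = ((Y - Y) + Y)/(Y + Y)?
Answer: -90363/218 ≈ -414.51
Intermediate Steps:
l(Y) = ½ (l(Y) = (0 + Y)/((2*Y)) = Y*(1/(2*Y)) = ½)
w(Q, G) = 10 + G*Q/2 (w(Q, G) = (Q/2)*G + 10 = G*Q/2 + 10 = 10 + G*Q/2)
-42*(-8606/w(63, -28)) = -42*(-8606/(10 + (½)*(-28)*63)) = -42*(-8606/(10 - 882)) = -42/((-872*(-1/8606))) = -42/436/4303 = -42*4303/436 = -90363/218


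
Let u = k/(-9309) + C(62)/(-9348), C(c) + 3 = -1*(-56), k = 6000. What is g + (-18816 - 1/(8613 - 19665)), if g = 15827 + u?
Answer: -39934704850469/13357651662 ≈ -2989.6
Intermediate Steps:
C(c) = 53 (C(c) = -3 - 1*(-56) = -3 + 56 = 53)
u = -18860459/29006844 (u = 6000/(-9309) + 53/(-9348) = 6000*(-1/9309) + 53*(-1/9348) = -2000/3103 - 53/9348 = -18860459/29006844 ≈ -0.65021)
g = 459072459529/29006844 (g = 15827 - 18860459/29006844 = 459072459529/29006844 ≈ 15826.)
g + (-18816 - 1/(8613 - 19665)) = 459072459529/29006844 + (-18816 - 1/(8613 - 19665)) = 459072459529/29006844 + (-18816 - 1/(-11052)) = 459072459529/29006844 + (-18816 - 1*(-1/11052)) = 459072459529/29006844 + (-18816 + 1/11052) = 459072459529/29006844 - 207954431/11052 = -39934704850469/13357651662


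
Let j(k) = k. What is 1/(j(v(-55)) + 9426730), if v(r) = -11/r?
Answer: 5/47133651 ≈ 1.0608e-7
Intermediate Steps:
1/(j(v(-55)) + 9426730) = 1/(-11/(-55) + 9426730) = 1/(-11*(-1/55) + 9426730) = 1/(1/5 + 9426730) = 1/(47133651/5) = 5/47133651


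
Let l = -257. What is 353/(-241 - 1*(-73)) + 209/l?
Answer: -125833/43176 ≈ -2.9144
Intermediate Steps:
353/(-241 - 1*(-73)) + 209/l = 353/(-241 - 1*(-73)) + 209/(-257) = 353/(-241 + 73) + 209*(-1/257) = 353/(-168) - 209/257 = 353*(-1/168) - 209/257 = -353/168 - 209/257 = -125833/43176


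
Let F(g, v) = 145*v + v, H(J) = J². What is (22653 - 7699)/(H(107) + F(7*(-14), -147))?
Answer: -14954/10013 ≈ -1.4935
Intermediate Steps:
F(g, v) = 146*v
(22653 - 7699)/(H(107) + F(7*(-14), -147)) = (22653 - 7699)/(107² + 146*(-147)) = 14954/(11449 - 21462) = 14954/(-10013) = 14954*(-1/10013) = -14954/10013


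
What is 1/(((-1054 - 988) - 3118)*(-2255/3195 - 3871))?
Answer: 213/4255314400 ≈ 5.0055e-8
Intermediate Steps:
1/(((-1054 - 988) - 3118)*(-2255/3195 - 3871)) = 1/((-2042 - 3118)*(-2255*1/3195 - 3871)) = 1/(-5160*(-451/639 - 3871)) = 1/(-5160*(-2474020/639)) = 1/(4255314400/213) = 213/4255314400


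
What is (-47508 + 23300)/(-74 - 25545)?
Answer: 1424/1507 ≈ 0.94492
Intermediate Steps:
(-47508 + 23300)/(-74 - 25545) = -24208/(-25619) = -24208*(-1/25619) = 1424/1507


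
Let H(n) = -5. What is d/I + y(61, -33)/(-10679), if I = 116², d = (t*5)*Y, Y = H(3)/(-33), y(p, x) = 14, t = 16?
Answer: -121567/296374287 ≈ -0.00041018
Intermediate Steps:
Y = 5/33 (Y = -5/(-33) = -5*(-1/33) = 5/33 ≈ 0.15152)
d = 400/33 (d = (16*5)*(5/33) = 80*(5/33) = 400/33 ≈ 12.121)
I = 13456
d/I + y(61, -33)/(-10679) = (400/33)/13456 + 14/(-10679) = (400/33)*(1/13456) + 14*(-1/10679) = 25/27753 - 14/10679 = -121567/296374287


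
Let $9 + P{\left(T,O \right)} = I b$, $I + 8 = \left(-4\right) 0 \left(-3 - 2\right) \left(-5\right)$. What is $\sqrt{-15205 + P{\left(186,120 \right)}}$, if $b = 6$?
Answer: $i \sqrt{15262} \approx 123.54 i$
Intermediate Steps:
$I = -8$ ($I = -8 + \left(-4\right) 0 \left(-3 - 2\right) \left(-5\right) = -8 + 0 \left(\left(-5\right) \left(-5\right)\right) = -8 + 0 \cdot 25 = -8 + 0 = -8$)
$P{\left(T,O \right)} = -57$ ($P{\left(T,O \right)} = -9 - 48 = -57$)
$\sqrt{-15205 + P{\left(186,120 \right)}} = \sqrt{-15205 - 57} = \sqrt{-15262} = i \sqrt{15262}$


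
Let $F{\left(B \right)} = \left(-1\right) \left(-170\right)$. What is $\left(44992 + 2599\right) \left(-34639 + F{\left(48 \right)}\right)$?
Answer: $-1640414179$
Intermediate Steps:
$F{\left(B \right)} = 170$
$\left(44992 + 2599\right) \left(-34639 + F{\left(48 \right)}\right) = \left(44992 + 2599\right) \left(-34639 + 170\right) = 47591 \left(-34469\right) = -1640414179$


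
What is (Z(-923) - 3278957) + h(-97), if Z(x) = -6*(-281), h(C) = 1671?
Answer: -3275600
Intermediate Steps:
Z(x) = 1686
(Z(-923) - 3278957) + h(-97) = (1686 - 3278957) + 1671 = -3277271 + 1671 = -3275600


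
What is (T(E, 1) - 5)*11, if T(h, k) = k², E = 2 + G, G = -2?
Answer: -44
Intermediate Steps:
E = 0 (E = 2 - 2 = 0)
(T(E, 1) - 5)*11 = (1² - 5)*11 = (1 - 5)*11 = -4*11 = -44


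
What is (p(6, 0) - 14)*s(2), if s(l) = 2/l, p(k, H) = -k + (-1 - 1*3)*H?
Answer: -20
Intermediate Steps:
p(k, H) = -k - 4*H (p(k, H) = -k + (-1 - 3)*H = -k - 4*H)
(p(6, 0) - 14)*s(2) = ((-1*6 - 4*0) - 14)*(2/2) = ((-6 + 0) - 14)*(2*(½)) = (-6 - 14)*1 = -20*1 = -20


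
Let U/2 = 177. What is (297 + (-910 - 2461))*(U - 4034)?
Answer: 11312320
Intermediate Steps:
U = 354 (U = 2*177 = 354)
(297 + (-910 - 2461))*(U - 4034) = (297 + (-910 - 2461))*(354 - 4034) = (297 - 3371)*(-3680) = -3074*(-3680) = 11312320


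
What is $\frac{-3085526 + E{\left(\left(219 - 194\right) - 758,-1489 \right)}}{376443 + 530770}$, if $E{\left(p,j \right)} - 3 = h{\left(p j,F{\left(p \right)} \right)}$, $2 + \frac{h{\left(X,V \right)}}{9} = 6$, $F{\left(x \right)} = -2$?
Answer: $- \frac{3085487}{907213} \approx -3.4011$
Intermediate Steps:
$h{\left(X,V \right)} = 36$ ($h{\left(X,V \right)} = -18 + 9 \cdot 6 = -18 + 54 = 36$)
$E{\left(p,j \right)} = 39$ ($E{\left(p,j \right)} = 3 + 36 = 39$)
$\frac{-3085526 + E{\left(\left(219 - 194\right) - 758,-1489 \right)}}{376443 + 530770} = \frac{-3085526 + 39}{376443 + 530770} = - \frac{3085487}{907213}$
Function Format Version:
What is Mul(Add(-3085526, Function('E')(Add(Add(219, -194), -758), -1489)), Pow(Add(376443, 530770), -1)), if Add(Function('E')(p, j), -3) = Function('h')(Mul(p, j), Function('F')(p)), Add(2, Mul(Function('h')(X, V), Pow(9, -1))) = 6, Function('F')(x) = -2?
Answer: Rational(-3085487, 907213) ≈ -3.4011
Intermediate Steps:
Function('h')(X, V) = 36 (Function('h')(X, V) = Add(-18, Mul(9, 6)) = Add(-18, 54) = 36)
Function('E')(p, j) = 39 (Function('E')(p, j) = Add(3, 36) = 39)
Mul(Add(-3085526, Function('E')(Add(Add(219, -194), -758), -1489)), Pow(Add(376443, 530770), -1)) = Mul(Add(-3085526, 39), Pow(Add(376443, 530770), -1)) = Mul(-3085487, Pow(907213, -1)) = Mul(-3085487, Rational(1, 907213)) = Rational(-3085487, 907213)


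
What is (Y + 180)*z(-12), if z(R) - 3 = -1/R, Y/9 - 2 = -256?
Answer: -12987/2 ≈ -6493.5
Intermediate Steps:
Y = -2286 (Y = 18 + 9*(-256) = 18 - 2304 = -2286)
z(R) = 3 - 1/R
(Y + 180)*z(-12) = (-2286 + 180)*(3 - 1/(-12)) = -2106*(3 - 1*(-1/12)) = -2106*(3 + 1/12) = -2106*37/12 = -12987/2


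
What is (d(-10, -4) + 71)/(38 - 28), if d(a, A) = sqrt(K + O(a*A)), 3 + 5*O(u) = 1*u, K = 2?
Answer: 71/10 + sqrt(235)/50 ≈ 7.4066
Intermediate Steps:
O(u) = -3/5 + u/5 (O(u) = -3/5 + (1*u)/5 = -3/5 + u/5)
d(a, A) = sqrt(7/5 + A*a/5) (d(a, A) = sqrt(2 + (-3/5 + (a*A)/5)) = sqrt(2 + (-3/5 + (A*a)/5)) = sqrt(2 + (-3/5 + A*a/5)) = sqrt(7/5 + A*a/5))
(d(-10, -4) + 71)/(38 - 28) = (sqrt(35 + 5*(-4)*(-10))/5 + 71)/(38 - 28) = (sqrt(35 + 200)/5 + 71)/10 = (sqrt(235)/5 + 71)*(1/10) = (71 + sqrt(235)/5)*(1/10) = 71/10 + sqrt(235)/50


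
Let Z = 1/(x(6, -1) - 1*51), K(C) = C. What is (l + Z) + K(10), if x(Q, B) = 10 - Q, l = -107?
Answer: -4560/47 ≈ -97.021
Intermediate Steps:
Z = -1/47 (Z = 1/((10 - 1*6) - 1*51) = 1/((10 - 6) - 51) = 1/(4 - 51) = 1/(-47) = -1/47 ≈ -0.021277)
(l + Z) + K(10) = (-107 - 1/47) + 10 = -5030/47 + 10 = -4560/47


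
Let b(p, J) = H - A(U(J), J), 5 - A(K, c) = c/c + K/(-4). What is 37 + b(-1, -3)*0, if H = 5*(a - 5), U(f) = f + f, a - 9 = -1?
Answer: 37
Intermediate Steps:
a = 8 (a = 9 - 1 = 8)
U(f) = 2*f
A(K, c) = 4 + K/4 (A(K, c) = 5 - (c/c + K/(-4)) = 5 - (1 + K*(-1/4)) = 5 - (1 - K/4) = 5 + (-1 + K/4) = 4 + K/4)
H = 15 (H = 5*(8 - 5) = 5*3 = 15)
b(p, J) = 11 - J/2 (b(p, J) = 15 - (4 + (2*J)/4) = 15 - (4 + J/2) = 15 + (-4 - J/2) = 11 - J/2)
37 + b(-1, -3)*0 = 37 + (11 - 1/2*(-3))*0 = 37 + (11 + 3/2)*0 = 37 + (25/2)*0 = 37 + 0 = 37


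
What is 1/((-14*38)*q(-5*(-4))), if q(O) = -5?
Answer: 1/2660 ≈ 0.00037594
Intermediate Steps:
1/((-14*38)*q(-5*(-4))) = 1/(-14*38*(-5)) = 1/(-532*(-5)) = 1/2660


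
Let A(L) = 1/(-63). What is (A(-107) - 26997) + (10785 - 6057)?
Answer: -1402948/63 ≈ -22269.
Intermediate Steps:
A(L) = -1/63
(A(-107) - 26997) + (10785 - 6057) = (-1/63 - 26997) + (10785 - 6057) = -1700812/63 + 4728 = -1402948/63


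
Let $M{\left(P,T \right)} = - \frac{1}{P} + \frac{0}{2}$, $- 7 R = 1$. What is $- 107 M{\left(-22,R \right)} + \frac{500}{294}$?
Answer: $- \frac{10229}{3234} \approx -3.163$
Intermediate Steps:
$R = - \frac{1}{7}$ ($R = \left(- \frac{1}{7}\right) 1 = - \frac{1}{7} \approx -0.14286$)
$M{\left(P,T \right)} = - \frac{1}{P}$ ($M{\left(P,T \right)} = - \frac{1}{P} + 0 \cdot \frac{1}{2} = - \frac{1}{P} + 0 = - \frac{1}{P}$)
$- 107 M{\left(-22,R \right)} + \frac{500}{294} = - 107 \left(- \frac{1}{-22}\right) + \frac{500}{294} = - 107 \left(\left(-1\right) \left(- \frac{1}{22}\right)\right) + 500 \cdot \frac{1}{294} = \left(-107\right) \frac{1}{22} + \frac{250}{147} = - \frac{107}{22} + \frac{250}{147} = - \frac{10229}{3234}$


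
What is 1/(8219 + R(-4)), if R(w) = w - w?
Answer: 1/8219 ≈ 0.00012167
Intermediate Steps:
R(w) = 0
1/(8219 + R(-4)) = 1/(8219 + 0) = 1/8219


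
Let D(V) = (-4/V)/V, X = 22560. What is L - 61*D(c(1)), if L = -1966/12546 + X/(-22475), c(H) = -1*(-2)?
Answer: 1687302874/28197135 ≈ 59.840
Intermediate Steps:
c(H) = 2
D(V) = -4/V²
L = -32722361/28197135 (L = -1966/12546 + 22560/(-22475) = -1966*1/12546 + 22560*(-1/22475) = -983/6273 - 4512/4495 = -32722361/28197135 ≈ -1.1605)
L - 61*D(c(1)) = -32722361/28197135 - (-244)/2² = -32722361/28197135 - (-244)/4 = -32722361/28197135 - 61*(-1) = -32722361/28197135 + 61 = 1687302874/28197135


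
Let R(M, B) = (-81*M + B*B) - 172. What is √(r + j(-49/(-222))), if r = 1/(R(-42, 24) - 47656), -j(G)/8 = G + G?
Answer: I*√3346655715834/973470 ≈ 1.8792*I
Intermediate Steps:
j(G) = -16*G (j(G) = -8*(G + G) = -16*G)
R(M, B) = -172 + B² - 81*M (R(M, B) = (-81*M + B²) - 172 = (B² - 81*M) - 172 = -172 + B² - 81*M)
r = -1/43850 (r = 1/((-172 + 24² - 81*(-42)) - 47656) = 1/((-172 + 576 + 3402) - 47656) = 1/(3806 - 47656) = 1/(-43850) = -1/43850 ≈ -2.2805e-5)
√(r + j(-49/(-222))) = √(-1/43850 - (-784)/(-222)) = √(-1/43850 - (-784)*(-1)/222) = √(-1/43850 - 16*49/222) = √(-1/43850 - 392/111) = √(-17189311/4867350) = I*√3346655715834/973470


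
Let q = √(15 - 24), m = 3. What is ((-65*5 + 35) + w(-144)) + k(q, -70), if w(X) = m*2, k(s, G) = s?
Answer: -284 + 3*I ≈ -284.0 + 3.0*I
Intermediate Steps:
q = 3*I (q = √(-9) = 3*I ≈ 3.0*I)
w(X) = 6 (w(X) = 3*2 = 6)
((-65*5 + 35) + w(-144)) + k(q, -70) = ((-65*5 + 35) + 6) + 3*I = ((-325 + 35) + 6) + 3*I = (-290 + 6) + 3*I = -284 + 3*I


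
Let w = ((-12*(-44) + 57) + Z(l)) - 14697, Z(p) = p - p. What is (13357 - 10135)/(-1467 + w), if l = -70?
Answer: -358/1731 ≈ -0.20682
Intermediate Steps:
Z(p) = 0
w = -14112 (w = ((-12*(-44) + 57) + 0) - 14697 = ((528 + 57) + 0) - 14697 = (585 + 0) - 14697 = 585 - 14697 = -14112)
(13357 - 10135)/(-1467 + w) = (13357 - 10135)/(-1467 - 14112) = 3222/(-15579) = 3222*(-1/15579) = -358/1731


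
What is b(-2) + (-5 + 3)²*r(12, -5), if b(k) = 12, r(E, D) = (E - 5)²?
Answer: 208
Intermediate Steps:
r(E, D) = (-5 + E)²
b(-2) + (-5 + 3)²*r(12, -5) = 12 + (-5 + 3)²*(-5 + 12)² = 12 + (-2)²*7² = 12 + 4*49 = 12 + 196 = 208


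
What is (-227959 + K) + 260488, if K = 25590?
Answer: 58119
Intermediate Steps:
(-227959 + K) + 260488 = (-227959 + 25590) + 260488 = -202369 + 260488 = 58119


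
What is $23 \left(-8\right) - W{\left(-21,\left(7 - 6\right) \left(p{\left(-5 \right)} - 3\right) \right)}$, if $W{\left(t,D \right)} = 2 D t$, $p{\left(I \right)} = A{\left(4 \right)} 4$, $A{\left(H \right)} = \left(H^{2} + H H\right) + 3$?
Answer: $5570$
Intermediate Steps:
$A{\left(H \right)} = 3 + 2 H^{2}$ ($A{\left(H \right)} = \left(H^{2} + H^{2}\right) + 3 = 2 H^{2} + 3 = 3 + 2 H^{2}$)
$p{\left(I \right)} = 140$ ($p{\left(I \right)} = \left(3 + 2 \cdot 4^{2}\right) 4 = \left(3 + 2 \cdot 16\right) 4 = \left(3 + 32\right) 4 = 35 \cdot 4 = 140$)
$W{\left(t,D \right)} = 2 D t$
$23 \left(-8\right) - W{\left(-21,\left(7 - 6\right) \left(p{\left(-5 \right)} - 3\right) \right)} = 23 \left(-8\right) - 2 \left(7 - 6\right) \left(140 - 3\right) \left(-21\right) = -184 - 2 \cdot 1 \cdot 137 \left(-21\right) = -184 - 2 \cdot 137 \left(-21\right) = -184 - -5754 = -184 + 5754 = 5570$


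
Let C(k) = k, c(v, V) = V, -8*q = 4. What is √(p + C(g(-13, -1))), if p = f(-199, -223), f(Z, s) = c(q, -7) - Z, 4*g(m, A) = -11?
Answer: √757/2 ≈ 13.757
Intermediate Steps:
q = -½ (q = -⅛*4 = -½ ≈ -0.50000)
g(m, A) = -11/4 (g(m, A) = (¼)*(-11) = -11/4)
f(Z, s) = -7 - Z
p = 192 (p = -7 - 1*(-199) = -7 + 199 = 192)
√(p + C(g(-13, -1))) = √(192 - 11/4) = √(757/4) = √757/2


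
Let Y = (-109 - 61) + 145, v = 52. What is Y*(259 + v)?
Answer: -7775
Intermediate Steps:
Y = -25 (Y = -170 + 145 = -25)
Y*(259 + v) = -25*(259 + 52) = -25*311 = -7775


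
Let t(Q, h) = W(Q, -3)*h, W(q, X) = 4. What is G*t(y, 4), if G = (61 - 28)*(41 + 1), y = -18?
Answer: 22176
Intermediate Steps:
G = 1386 (G = 33*42 = 1386)
t(Q, h) = 4*h
G*t(y, 4) = 1386*(4*4) = 1386*16 = 22176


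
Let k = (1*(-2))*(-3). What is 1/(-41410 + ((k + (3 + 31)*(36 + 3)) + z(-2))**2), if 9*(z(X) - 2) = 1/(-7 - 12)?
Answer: 29241/50824670959 ≈ 5.7533e-7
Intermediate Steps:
z(X) = 341/171 (z(X) = 2 + 1/(9*(-7 - 12)) = 2 + (1/9)/(-19) = 2 + (1/9)*(-1/19) = 2 - 1/171 = 341/171)
k = 6 (k = -2*(-3) = 6)
1/(-41410 + ((k + (3 + 31)*(36 + 3)) + z(-2))**2) = 1/(-41410 + ((6 + (3 + 31)*(36 + 3)) + 341/171)**2) = 1/(-41410 + ((6 + 34*39) + 341/171)**2) = 1/(-41410 + ((6 + 1326) + 341/171)**2) = 1/(-41410 + (1332 + 341/171)**2) = 1/(-41410 + (228113/171)**2) = 1/(-41410 + 52035540769/29241) = 1/(50824670959/29241) = 29241/50824670959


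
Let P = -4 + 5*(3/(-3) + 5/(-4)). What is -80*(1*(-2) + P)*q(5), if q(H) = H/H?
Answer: 1380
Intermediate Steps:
P = -61/4 (P = -4 + 5*(3*(-⅓) + 5*(-¼)) = -4 + 5*(-1 - 5/4) = -4 + 5*(-9/4) = -4 - 45/4 = -61/4 ≈ -15.250)
q(H) = 1
-80*(1*(-2) + P)*q(5) = -80*(1*(-2) - 61/4) = -80*(-2 - 61/4) = -(-1380) = -80*(-69/4) = 1380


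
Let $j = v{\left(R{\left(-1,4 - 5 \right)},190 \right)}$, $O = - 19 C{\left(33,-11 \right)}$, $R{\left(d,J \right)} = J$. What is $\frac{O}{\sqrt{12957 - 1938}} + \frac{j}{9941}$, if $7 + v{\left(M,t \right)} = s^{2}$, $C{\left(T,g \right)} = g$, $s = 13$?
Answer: $\frac{162}{9941} + \frac{209 \sqrt{11019}}{11019} \approx 2.0073$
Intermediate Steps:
$v{\left(M,t \right)} = 162$ ($v{\left(M,t \right)} = -7 + 13^{2} = -7 + 169 = 162$)
$O = 209$ ($O = \left(-19\right) \left(-11\right) = 209$)
$j = 162$
$\frac{O}{\sqrt{12957 - 1938}} + \frac{j}{9941} = \frac{209}{\sqrt{12957 - 1938}} + \frac{162}{9941} = \frac{209}{\sqrt{11019}} + 162 \cdot \frac{1}{9941} = 209 \frac{\sqrt{11019}}{11019} + \frac{162}{9941} = \frac{209 \sqrt{11019}}{11019} + \frac{162}{9941} = \frac{162}{9941} + \frac{209 \sqrt{11019}}{11019}$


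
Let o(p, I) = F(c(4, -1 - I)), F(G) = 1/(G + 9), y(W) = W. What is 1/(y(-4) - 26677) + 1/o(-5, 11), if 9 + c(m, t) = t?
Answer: -320173/26681 ≈ -12.000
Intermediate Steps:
c(m, t) = -9 + t
F(G) = 1/(9 + G)
o(p, I) = 1/(-1 - I) (o(p, I) = 1/(9 + (-9 + (-1 - I))) = 1/(9 + (-10 - I)) = 1/(-1 - I))
1/(y(-4) - 26677) + 1/o(-5, 11) = 1/(-4 - 26677) + 1/(-1/(1 + 11)) = 1/(-26681) + 1/(-1/12) = -1/26681 + 1/(-1*1/12) = -1/26681 + 1/(-1/12) = -1/26681 - 12 = -320173/26681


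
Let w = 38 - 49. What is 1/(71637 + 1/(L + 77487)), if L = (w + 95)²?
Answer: 84543/6056406892 ≈ 1.3959e-5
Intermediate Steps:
w = -11
L = 7056 (L = (-11 + 95)² = 84² = 7056)
1/(71637 + 1/(L + 77487)) = 1/(71637 + 1/(7056 + 77487)) = 1/(71637 + 1/84543) = 1/(6056406892/84543) = 84543/6056406892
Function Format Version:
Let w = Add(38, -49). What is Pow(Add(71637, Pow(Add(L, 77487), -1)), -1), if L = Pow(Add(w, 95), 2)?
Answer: Rational(84543, 6056406892) ≈ 1.3959e-5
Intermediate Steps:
w = -11
L = 7056 (L = Pow(Add(-11, 95), 2) = Pow(84, 2) = 7056)
Pow(Add(71637, Pow(Add(L, 77487), -1)), -1) = Pow(Add(71637, Pow(Add(7056, 77487), -1)), -1) = Pow(Add(71637, Pow(84543, -1)), -1) = Pow(Add(71637, Rational(1, 84543)), -1) = Pow(Rational(6056406892, 84543), -1) = Rational(84543, 6056406892)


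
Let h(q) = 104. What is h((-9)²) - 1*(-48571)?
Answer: 48675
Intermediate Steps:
h((-9)²) - 1*(-48571) = 104 - 1*(-48571) = 104 + 48571 = 48675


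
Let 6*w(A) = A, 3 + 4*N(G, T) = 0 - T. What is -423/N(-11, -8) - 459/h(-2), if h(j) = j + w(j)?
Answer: -4959/35 ≈ -141.69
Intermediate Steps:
N(G, T) = -¾ - T/4 (N(G, T) = -¾ + (0 - T)/4 = -¾ + (-T)/4 = -¾ - T/4)
w(A) = A/6
h(j) = 7*j/6 (h(j) = j + j/6 = 7*j/6)
-423/N(-11, -8) - 459/h(-2) = -423/(-¾ - ¼*(-8)) - 459/((7/6)*(-2)) = -423/(-¾ + 2) - 459/(-7/3) = -423/5/4 - 459*(-3/7) = -423*⅘ + 1377/7 = -1692/5 + 1377/7 = -4959/35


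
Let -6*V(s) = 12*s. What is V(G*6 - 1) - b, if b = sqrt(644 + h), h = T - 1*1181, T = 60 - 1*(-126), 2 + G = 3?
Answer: -10 - 3*I*sqrt(39) ≈ -10.0 - 18.735*I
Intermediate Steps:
G = 1 (G = -2 + 3 = 1)
T = 186 (T = 60 + 126 = 186)
V(s) = -2*s
h = -995 (h = 186 - 1*1181 = 186 - 1181 = -995)
b = 3*I*sqrt(39) (b = sqrt(644 - 995) = sqrt(-351) = 3*I*sqrt(39) ≈ 18.735*I)
V(G*6 - 1) - b = -2*(1*6 - 1) - 3*I*sqrt(39) = -2*(6 - 1) - 3*I*sqrt(39) = -2*5 - 3*I*sqrt(39) = -10 - 3*I*sqrt(39)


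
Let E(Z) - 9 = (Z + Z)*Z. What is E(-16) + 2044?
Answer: 2565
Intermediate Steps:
E(Z) = 9 + 2*Z² (E(Z) = 9 + (Z + Z)*Z = 9 + (2*Z)*Z = 9 + 2*Z²)
E(-16) + 2044 = (9 + 2*(-16)²) + 2044 = (9 + 2*256) + 2044 = (9 + 512) + 2044 = 521 + 2044 = 2565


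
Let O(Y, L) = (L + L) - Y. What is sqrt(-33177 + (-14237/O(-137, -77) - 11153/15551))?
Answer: 3*I*sqrt(251139660728899)/264367 ≈ 179.83*I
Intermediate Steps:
O(Y, L) = -Y + 2*L (O(Y, L) = 2*L - Y = -Y + 2*L)
sqrt(-33177 + (-14237/O(-137, -77) - 11153/15551)) = sqrt(-33177 + (-14237/(-1*(-137) + 2*(-77)) - 11153/15551)) = sqrt(-33177 + (-14237/(137 - 154) - 11153*1/15551)) = sqrt(-33177 + (-14237/(-17) - 11153/15551)) = sqrt(-33177 + (-14237*(-1/17) - 11153/15551)) = sqrt(-33177 + (14237/17 - 11153/15551)) = sqrt(-33177 + 221209986/264367) = sqrt(-8549693973/264367) = 3*I*sqrt(251139660728899)/264367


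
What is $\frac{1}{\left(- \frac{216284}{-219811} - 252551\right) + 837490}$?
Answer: $\frac{219811}{128576242813} \approx 1.7096 \cdot 10^{-6}$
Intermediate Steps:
$\frac{1}{\left(- \frac{216284}{-219811} - 252551\right) + 837490} = \frac{1}{\left(\left(-216284\right) \left(- \frac{1}{219811}\right) - 252551\right) + 837490} = \frac{1}{\left(\frac{216284}{219811} - 252551\right) + 837490} = \frac{1}{- \frac{55513271577}{219811} + 837490} = \frac{1}{\frac{128576242813}{219811}} = \frac{219811}{128576242813}$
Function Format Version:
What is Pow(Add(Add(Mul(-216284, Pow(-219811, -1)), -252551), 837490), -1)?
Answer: Rational(219811, 128576242813) ≈ 1.7096e-6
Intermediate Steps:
Pow(Add(Add(Mul(-216284, Pow(-219811, -1)), -252551), 837490), -1) = Pow(Add(Add(Mul(-216284, Rational(-1, 219811)), -252551), 837490), -1) = Pow(Add(Add(Rational(216284, 219811), -252551), 837490), -1) = Pow(Add(Rational(-55513271577, 219811), 837490), -1) = Pow(Rational(128576242813, 219811), -1) = Rational(219811, 128576242813)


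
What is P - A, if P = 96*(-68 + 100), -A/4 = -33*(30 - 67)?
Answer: 7956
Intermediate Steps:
A = -4884 (A = -(-132)*(30 - 67) = -(-132)*(-37) = -4*1221 = -4884)
P = 3072 (P = 96*32 = 3072)
P - A = 3072 - 1*(-4884) = 3072 + 4884 = 7956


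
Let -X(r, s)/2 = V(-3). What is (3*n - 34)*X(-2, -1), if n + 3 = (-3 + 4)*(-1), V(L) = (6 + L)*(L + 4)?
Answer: 276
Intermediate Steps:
V(L) = (4 + L)*(6 + L) (V(L) = (6 + L)*(4 + L) = (4 + L)*(6 + L))
n = -4 (n = -3 + (-3 + 4)*(-1) = -3 + 1*(-1) = -3 - 1 = -4)
X(r, s) = -6 (X(r, s) = -2*(24 + (-3)**2 + 10*(-3)) = -2*(24 + 9 - 30) = -2*3 = -6)
(3*n - 34)*X(-2, -1) = (3*(-4) - 34)*(-6) = (-12 - 34)*(-6) = -46*(-6) = 276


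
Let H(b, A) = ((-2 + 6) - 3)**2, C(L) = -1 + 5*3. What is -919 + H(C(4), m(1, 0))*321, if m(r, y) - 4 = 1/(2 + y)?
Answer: -598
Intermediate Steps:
C(L) = 14 (C(L) = -1 + 15 = 14)
m(r, y) = 4 + 1/(2 + y)
H(b, A) = 1 (H(b, A) = (4 - 3)**2 = 1**2 = 1)
-919 + H(C(4), m(1, 0))*321 = -919 + 1*321 = -919 + 321 = -598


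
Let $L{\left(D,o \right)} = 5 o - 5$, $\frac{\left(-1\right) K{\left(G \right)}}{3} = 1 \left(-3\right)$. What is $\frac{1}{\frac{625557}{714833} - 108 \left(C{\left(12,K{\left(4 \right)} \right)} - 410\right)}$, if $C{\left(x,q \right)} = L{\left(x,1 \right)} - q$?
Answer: $\frac{714833}{32348248473} \approx 2.2098 \cdot 10^{-5}$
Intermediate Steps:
$K{\left(G \right)} = 9$ ($K{\left(G \right)} = - 3 \cdot 1 \left(-3\right) = \left(-3\right) \left(-3\right) = 9$)
$L{\left(D,o \right)} = -5 + 5 o$
$C{\left(x,q \right)} = - q$ ($C{\left(x,q \right)} = \left(-5 + 5 \cdot 1\right) - q = \left(-5 + 5\right) - q = 0 - q = - q$)
$\frac{1}{\frac{625557}{714833} - 108 \left(C{\left(12,K{\left(4 \right)} \right)} - 410\right)} = \frac{1}{\frac{625557}{714833} - 108 \left(\left(-1\right) 9 - 410\right)} = \frac{1}{625557 \cdot \frac{1}{714833} - 108 \left(-9 - 410\right)} = \frac{1}{\frac{625557}{714833} - -45252} = \frac{1}{\frac{625557}{714833} + 45252} = \frac{1}{\frac{32348248473}{714833}} = \frac{714833}{32348248473}$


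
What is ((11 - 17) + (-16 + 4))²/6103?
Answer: 324/6103 ≈ 0.053089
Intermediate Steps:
((11 - 17) + (-16 + 4))²/6103 = (-6 - 12)²*(1/6103) = (-18)²*(1/6103) = 324*(1/6103) = 324/6103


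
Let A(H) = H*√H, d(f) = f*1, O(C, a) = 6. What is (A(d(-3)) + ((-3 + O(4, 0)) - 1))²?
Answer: (2 - 3*I*√3)² ≈ -23.0 - 20.785*I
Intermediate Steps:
d(f) = f
A(H) = H^(3/2)
(A(d(-3)) + ((-3 + O(4, 0)) - 1))² = ((-3)^(3/2) + ((-3 + 6) - 1))² = (-3*I*√3 + (3 - 1))² = (-3*I*√3 + 2)² = (2 - 3*I*√3)²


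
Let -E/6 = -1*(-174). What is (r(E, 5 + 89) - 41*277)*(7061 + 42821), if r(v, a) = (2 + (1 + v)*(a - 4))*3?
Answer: -14613480602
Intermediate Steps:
E = -1044 (E = -(-6)*(-174) = -6*174 = -1044)
r(v, a) = 6 + 3*(1 + v)*(-4 + a) (r(v, a) = (2 + (1 + v)*(-4 + a))*3 = 6 + 3*(1 + v)*(-4 + a))
(r(E, 5 + 89) - 41*277)*(7061 + 42821) = ((-6 - 12*(-1044) + 3*(5 + 89) + 3*(5 + 89)*(-1044)) - 41*277)*(7061 + 42821) = ((-6 + 12528 + 3*94 + 3*94*(-1044)) - 11357)*49882 = ((-6 + 12528 + 282 - 294408) - 11357)*49882 = (-281604 - 11357)*49882 = -292961*49882 = -14613480602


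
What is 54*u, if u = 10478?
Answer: 565812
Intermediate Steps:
54*u = 54*10478 = 565812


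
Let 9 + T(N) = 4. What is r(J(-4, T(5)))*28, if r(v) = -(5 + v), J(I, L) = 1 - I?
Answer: -280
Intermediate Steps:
T(N) = -5 (T(N) = -9 + 4 = -5)
r(v) = -5 - v
r(J(-4, T(5)))*28 = (-5 - (1 - 1*(-4)))*28 = (-5 - (1 + 4))*28 = (-5 - 1*5)*28 = (-5 - 5)*28 = -10*28 = -280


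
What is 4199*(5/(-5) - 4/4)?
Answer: -8398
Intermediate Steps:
4199*(5/(-5) - 4/4) = 4199*(5*(-⅕) - 4*¼) = 4199*(-1 - 1) = 4199*(-2) = -8398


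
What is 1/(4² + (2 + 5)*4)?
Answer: 1/44 ≈ 0.022727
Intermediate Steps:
1/(4² + (2 + 5)*4) = 1/(16 + 7*4) = 1/(16 + 28) = 1/44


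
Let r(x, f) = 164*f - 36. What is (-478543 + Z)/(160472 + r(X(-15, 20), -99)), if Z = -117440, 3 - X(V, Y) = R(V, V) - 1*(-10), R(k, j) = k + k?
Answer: -595983/144200 ≈ -4.1330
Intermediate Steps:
R(k, j) = 2*k
X(V, Y) = -7 - 2*V (X(V, Y) = 3 - (2*V - 1*(-10)) = 3 - (2*V + 10) = 3 - (10 + 2*V) = 3 + (-10 - 2*V) = -7 - 2*V)
r(x, f) = -36 + 164*f
(-478543 + Z)/(160472 + r(X(-15, 20), -99)) = (-478543 - 117440)/(160472 + (-36 + 164*(-99))) = -595983/(160472 + (-36 - 16236)) = -595983/(160472 - 16272) = -595983/144200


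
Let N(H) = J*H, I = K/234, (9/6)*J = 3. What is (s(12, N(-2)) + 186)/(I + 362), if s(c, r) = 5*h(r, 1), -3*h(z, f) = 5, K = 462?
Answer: 6929/14195 ≈ 0.48813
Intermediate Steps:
h(z, f) = -5/3 (h(z, f) = -⅓*5 = -5/3)
J = 2 (J = (⅔)*3 = 2)
I = 77/39 (I = 462/234 = 462*(1/234) = 77/39 ≈ 1.9744)
N(H) = 2*H
s(c, r) = -25/3 (s(c, r) = 5*(-5/3) = -25/3)
(s(12, N(-2)) + 186)/(I + 362) = (-25/3 + 186)/(77/39 + 362) = 533/(3*(14195/39)) = (533/3)*(39/14195) = 6929/14195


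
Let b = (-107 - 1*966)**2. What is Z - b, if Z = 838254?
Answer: -313075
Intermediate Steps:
b = 1151329 (b = (-107 - 966)**2 = (-1073)**2 = 1151329)
Z - b = 838254 - 1*1151329 = 838254 - 1151329 = -313075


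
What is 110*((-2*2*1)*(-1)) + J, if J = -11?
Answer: 429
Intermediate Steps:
110*((-2*2*1)*(-1)) + J = 110*((-2*2*1)*(-1)) - 11 = 110*(-4*1*(-1)) - 11 = 110*(-4*(-1)) - 11 = 110*4 - 11 = 440 - 11 = 429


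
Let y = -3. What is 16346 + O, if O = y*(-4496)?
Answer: 29834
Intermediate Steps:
O = 13488 (O = -3*(-4496) = 13488)
16346 + O = 16346 + 13488 = 29834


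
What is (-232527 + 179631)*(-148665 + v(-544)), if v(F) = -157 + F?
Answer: 7900863936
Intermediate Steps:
(-232527 + 179631)*(-148665 + v(-544)) = (-232527 + 179631)*(-148665 + (-157 - 544)) = -52896*(-148665 - 701) = -52896*(-149366) = 7900863936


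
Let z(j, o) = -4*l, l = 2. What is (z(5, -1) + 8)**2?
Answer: 0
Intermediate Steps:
z(j, o) = -8 (z(j, o) = -4*2 = -8)
(z(5, -1) + 8)**2 = (-8 + 8)**2 = 0**2 = 0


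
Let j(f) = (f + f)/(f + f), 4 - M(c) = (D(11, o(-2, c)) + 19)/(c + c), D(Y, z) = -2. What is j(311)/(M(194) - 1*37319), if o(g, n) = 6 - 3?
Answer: -388/14478237 ≈ -2.6799e-5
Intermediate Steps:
o(g, n) = 3
M(c) = 4 - 17/(2*c) (M(c) = 4 - (-2 + 19)/(c + c) = 4 - 17/(2*c))
j(f) = 1 (j(f) = (2*f)/((2*f)) = (2*f)*(1/(2*f)) = 1)
j(311)/(M(194) - 1*37319) = 1/((4 - 17/2/194) - 1*37319) = 1/((4 - 17/2*1/194) - 37319) = 1/((4 - 17/388) - 37319) = 1/(1535/388 - 37319) = 1/(-14478237/388) = 1*(-388/14478237) = -388/14478237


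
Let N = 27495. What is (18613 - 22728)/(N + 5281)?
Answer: -4115/32776 ≈ -0.12555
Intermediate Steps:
(18613 - 22728)/(N + 5281) = (18613 - 22728)/(27495 + 5281) = -4115/32776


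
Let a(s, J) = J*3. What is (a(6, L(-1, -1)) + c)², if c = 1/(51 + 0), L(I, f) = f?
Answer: 23104/2601 ≈ 8.8827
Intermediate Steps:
a(s, J) = 3*J
c = 1/51 ≈ 0.019608
(a(6, L(-1, -1)) + c)² = (3*(-1) + 1/51)² = (-3 + 1/51)² = (-152/51)² = 23104/2601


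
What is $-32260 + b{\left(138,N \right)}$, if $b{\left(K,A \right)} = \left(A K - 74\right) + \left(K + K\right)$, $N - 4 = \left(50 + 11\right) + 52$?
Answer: $-15912$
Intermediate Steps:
$N = 117$ ($N = 4 + \left(\left(50 + 11\right) + 52\right) = 4 + \left(61 + 52\right) = 4 + 113 = 117$)
$b{\left(K,A \right)} = -74 + 2 K + A K$ ($b{\left(K,A \right)} = \left(-74 + A K\right) + 2 K = -74 + 2 K + A K$)
$-32260 + b{\left(138,N \right)} = -32260 + \left(-74 + 2 \cdot 138 + 117 \cdot 138\right) = -32260 + \left(-74 + 276 + 16146\right) = -32260 + 16348 = -15912$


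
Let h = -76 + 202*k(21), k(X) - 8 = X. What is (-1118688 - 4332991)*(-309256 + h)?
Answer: 1654442832846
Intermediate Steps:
k(X) = 8 + X
h = 5782 (h = -76 + 202*(8 + 21) = -76 + 202*29 = -76 + 5858 = 5782)
(-1118688 - 4332991)*(-309256 + h) = (-1118688 - 4332991)*(-309256 + 5782) = -5451679*(-303474) = 1654442832846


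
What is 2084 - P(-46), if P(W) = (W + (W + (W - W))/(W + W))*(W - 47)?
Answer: -4295/2 ≈ -2147.5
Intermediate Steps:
P(W) = (½ + W)*(-47 + W) (P(W) = (W + (W + 0)/((2*W)))*(-47 + W) = (W + W*(1/(2*W)))*(-47 + W) = (W + ½)*(-47 + W) = (½ + W)*(-47 + W))
2084 - P(-46) = 2084 - (-47/2 + (-46)² - 93/2*(-46)) = 2084 - (-47/2 + 2116 + 2139) = 2084 - 1*8463/2 = 2084 - 8463/2 = -4295/2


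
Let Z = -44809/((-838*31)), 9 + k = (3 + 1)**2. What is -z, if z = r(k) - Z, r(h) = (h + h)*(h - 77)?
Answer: 25503249/25978 ≈ 981.72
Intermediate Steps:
k = 7 (k = -9 + (3 + 1)**2 = -9 + 4**2 = -9 + 16 = 7)
Z = 44809/25978 (Z = -44809/(-25978) = -44809*(-1/25978) = 44809/25978 ≈ 1.7249)
r(h) = 2*h*(-77 + h) (r(h) = (2*h)*(-77 + h) = 2*h*(-77 + h))
z = -25503249/25978 (z = 2*7*(-77 + 7) - 1*44809/25978 = 2*7*(-70) - 44809/25978 = -980 - 44809/25978 = -25503249/25978 ≈ -981.72)
-z = -1*(-25503249/25978) = 25503249/25978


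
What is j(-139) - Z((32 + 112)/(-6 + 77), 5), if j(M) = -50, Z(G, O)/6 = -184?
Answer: 1054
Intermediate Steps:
Z(G, O) = -1104 (Z(G, O) = 6*(-184) = -1104)
j(-139) - Z((32 + 112)/(-6 + 77), 5) = -50 - 1*(-1104) = -50 + 1104 = 1054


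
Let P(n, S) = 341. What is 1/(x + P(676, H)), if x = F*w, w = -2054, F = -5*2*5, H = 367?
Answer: 1/103041 ≈ 9.7049e-6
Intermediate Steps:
F = -50 (F = -10*5 = -50)
x = 102700 (x = -50*(-2054) = 102700)
1/(x + P(676, H)) = 1/(102700 + 341) = 1/103041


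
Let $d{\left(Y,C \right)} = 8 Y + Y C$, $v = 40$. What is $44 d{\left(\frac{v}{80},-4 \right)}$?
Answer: $88$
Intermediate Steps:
$d{\left(Y,C \right)} = 8 Y + C Y$
$44 d{\left(\frac{v}{80},-4 \right)} = 44 \cdot \frac{40}{80} \left(8 - 4\right) = 44 \cdot 40 \cdot \frac{1}{80} \cdot 4 = 44 \cdot \frac{1}{2} \cdot 4 = 44 \cdot 2 = 88$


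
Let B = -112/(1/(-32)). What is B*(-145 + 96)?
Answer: -175616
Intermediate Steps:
B = 3584 (B = -112/(-1/32) = -112*(-32) = 3584)
B*(-145 + 96) = 3584*(-145 + 96) = 3584*(-49) = -175616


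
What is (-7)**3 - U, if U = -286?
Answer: -57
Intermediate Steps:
(-7)**3 - U = (-7)**3 - 1*(-286) = -343 + 286 = -57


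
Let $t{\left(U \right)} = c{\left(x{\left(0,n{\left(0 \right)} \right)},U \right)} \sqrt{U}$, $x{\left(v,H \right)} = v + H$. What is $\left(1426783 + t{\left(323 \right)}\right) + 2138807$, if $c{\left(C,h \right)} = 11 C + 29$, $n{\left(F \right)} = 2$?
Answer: $3565590 + 51 \sqrt{323} \approx 3.5665 \cdot 10^{6}$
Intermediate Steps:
$x{\left(v,H \right)} = H + v$
$c{\left(C,h \right)} = 29 + 11 C$
$t{\left(U \right)} = 51 \sqrt{U}$ ($t{\left(U \right)} = \left(29 + 11 \left(2 + 0\right)\right) \sqrt{U} = \left(29 + 11 \cdot 2\right) \sqrt{U} = \left(29 + 22\right) \sqrt{U} = 51 \sqrt{U}$)
$\left(1426783 + t{\left(323 \right)}\right) + 2138807 = \left(1426783 + 51 \sqrt{323}\right) + 2138807 = 3565590 + 51 \sqrt{323}$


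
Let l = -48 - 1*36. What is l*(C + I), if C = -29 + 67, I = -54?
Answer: 1344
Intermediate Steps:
l = -84 (l = -48 - 36 = -84)
C = 38
l*(C + I) = -84*(38 - 54) = -84*(-16) = 1344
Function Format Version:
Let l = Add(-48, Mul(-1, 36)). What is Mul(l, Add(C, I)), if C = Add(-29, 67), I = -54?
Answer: 1344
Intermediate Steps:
l = -84 (l = Add(-48, -36) = -84)
C = 38
Mul(l, Add(C, I)) = Mul(-84, Add(38, -54)) = Mul(-84, -16) = 1344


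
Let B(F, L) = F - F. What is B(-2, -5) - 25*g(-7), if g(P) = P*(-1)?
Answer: -175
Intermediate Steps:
g(P) = -P
B(F, L) = 0
B(-2, -5) - 25*g(-7) = 0 - (-25)*(-7) = 0 - 25*7 = 0 - 175 = -175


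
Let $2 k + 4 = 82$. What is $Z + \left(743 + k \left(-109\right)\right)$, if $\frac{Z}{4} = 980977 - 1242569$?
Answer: $-1049876$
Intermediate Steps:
$k = 39$ ($k = -2 + \frac{1}{2} \cdot 82 = -2 + 41 = 39$)
$Z = -1046368$ ($Z = 4 \left(980977 - 1242569\right) = 4 \left(-261592\right) = -1046368$)
$Z + \left(743 + k \left(-109\right)\right) = -1046368 + \left(743 + 39 \left(-109\right)\right) = -1046368 + \left(743 - 4251\right) = -1046368 - 3508 = -1049876$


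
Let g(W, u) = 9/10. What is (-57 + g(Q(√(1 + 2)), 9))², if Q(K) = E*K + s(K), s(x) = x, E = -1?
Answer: 314721/100 ≈ 3147.2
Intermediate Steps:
Q(K) = 0 (Q(K) = -K + K = 0)
g(W, u) = 9/10 (g(W, u) = 9*(⅒) = 9/10)
(-57 + g(Q(√(1 + 2)), 9))² = (-57 + 9/10)² = (-561/10)² = 314721/100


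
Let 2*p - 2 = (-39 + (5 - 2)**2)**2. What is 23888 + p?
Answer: 24339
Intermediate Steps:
p = 451 (p = 1 + (-39 + (5 - 2)**2)**2/2 = 1 + (-39 + 3**2)**2/2 = 1 + (-39 + 9)**2/2 = 1 + (1/2)*(-30)**2 = 1 + (1/2)*900 = 1 + 450 = 451)
23888 + p = 23888 + 451 = 24339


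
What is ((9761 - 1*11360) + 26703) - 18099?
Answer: 7005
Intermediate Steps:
((9761 - 1*11360) + 26703) - 18099 = ((9761 - 11360) + 26703) - 18099 = (-1599 + 26703) - 18099 = 25104 - 18099 = 7005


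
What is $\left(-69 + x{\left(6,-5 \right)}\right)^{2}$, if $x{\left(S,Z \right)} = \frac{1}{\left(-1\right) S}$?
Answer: $\frac{172225}{36} \approx 4784.0$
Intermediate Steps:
$x{\left(S,Z \right)} = - \frac{1}{S}$
$\left(-69 + x{\left(6,-5 \right)}\right)^{2} = \left(-69 - \frac{1}{6}\right)^{2} = \left(- \frac{415}{6}\right)^{2} = \frac{172225}{36}$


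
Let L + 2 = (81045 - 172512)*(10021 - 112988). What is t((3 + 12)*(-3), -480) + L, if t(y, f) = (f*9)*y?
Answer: 9418276987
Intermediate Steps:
t(y, f) = 9*f*y (t(y, f) = (9*f)*y = 9*f*y)
L = 9418082587 (L = -2 + (81045 - 172512)*(10021 - 112988) = -2 - 91467*(-102967) = -2 + 9418082589 = 9418082587)
t((3 + 12)*(-3), -480) + L = 9*(-480)*((3 + 12)*(-3)) + 9418082587 = 9*(-480)*(15*(-3)) + 9418082587 = 9*(-480)*(-45) + 9418082587 = 194400 + 9418082587 = 9418276987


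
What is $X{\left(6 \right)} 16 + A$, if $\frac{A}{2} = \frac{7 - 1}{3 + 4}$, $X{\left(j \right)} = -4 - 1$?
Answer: $- \frac{548}{7} \approx -78.286$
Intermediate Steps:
$X{\left(j \right)} = -5$
$A = \frac{12}{7}$ ($A = 2 \frac{7 - 1}{3 + 4} = 2 \cdot \frac{6}{7} = \frac{12}{7} \approx 1.7143$)
$X{\left(6 \right)} 16 + A = \left(-5\right) 16 + \frac{12}{7} = -80 + \frac{12}{7} = - \frac{548}{7}$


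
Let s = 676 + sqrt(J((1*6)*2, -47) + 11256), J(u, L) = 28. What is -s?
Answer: -676 - 2*sqrt(2821) ≈ -782.23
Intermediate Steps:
s = 676 + 2*sqrt(2821) (s = 676 + sqrt(28 + 11256) = 676 + sqrt(11284) = 676 + 2*sqrt(2821) ≈ 782.23)
-s = -(676 + 2*sqrt(2821)) = -676 - 2*sqrt(2821)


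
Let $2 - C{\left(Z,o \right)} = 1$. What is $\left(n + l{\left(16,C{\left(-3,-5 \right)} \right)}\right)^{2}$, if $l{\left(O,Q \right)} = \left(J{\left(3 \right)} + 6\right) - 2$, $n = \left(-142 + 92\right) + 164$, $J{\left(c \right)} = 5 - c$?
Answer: $14400$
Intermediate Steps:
$C{\left(Z,o \right)} = 1$ ($C{\left(Z,o \right)} = 2 - 1 = 1$)
$n = 114$ ($n = -50 + 164 = 114$)
$l{\left(O,Q \right)} = 6$ ($l{\left(O,Q \right)} = \left(\left(5 - 3\right) + 6\right) - 2 = \left(2 + 6\right) - 2 = 8 - 2 = 6$)
$\left(n + l{\left(16,C{\left(-3,-5 \right)} \right)}\right)^{2} = \left(114 + 6\right)^{2} = 120^{2} = 14400$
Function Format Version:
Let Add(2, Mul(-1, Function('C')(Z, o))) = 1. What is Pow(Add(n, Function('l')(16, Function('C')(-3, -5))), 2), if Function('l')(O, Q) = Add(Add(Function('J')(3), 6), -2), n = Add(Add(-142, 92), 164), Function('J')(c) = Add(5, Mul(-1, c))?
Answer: 14400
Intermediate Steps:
Function('C')(Z, o) = 1 (Function('C')(Z, o) = Add(2, Mul(-1, 1)) = Add(2, -1) = 1)
n = 114 (n = Add(-50, 164) = 114)
Function('l')(O, Q) = 6 (Function('l')(O, Q) = Add(Add(Add(5, Mul(-1, 3)), 6), -2) = Add(Add(Add(5, -3), 6), -2) = Add(Add(2, 6), -2) = Add(8, -2) = 6)
Pow(Add(n, Function('l')(16, Function('C')(-3, -5))), 2) = Pow(Add(114, 6), 2) = Pow(120, 2) = 14400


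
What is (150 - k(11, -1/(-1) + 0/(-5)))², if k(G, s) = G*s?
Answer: 19321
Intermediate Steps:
(150 - k(11, -1/(-1) + 0/(-5)))² = (150 - 11*(-1/(-1) + 0/(-5)))² = (150 - 11*(-1*(-1) + 0*(-⅕)))² = (150 - 11*(1 + 0))² = (150 - 11)² = 139² = 19321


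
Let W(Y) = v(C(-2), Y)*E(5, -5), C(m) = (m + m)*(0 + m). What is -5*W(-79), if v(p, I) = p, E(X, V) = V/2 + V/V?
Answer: 60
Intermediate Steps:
E(X, V) = 1 + V/2 (E(X, V) = V*(½) + 1 = V/2 + 1 = 1 + V/2)
C(m) = 2*m² (C(m) = (2*m)*m = 2*m²)
W(Y) = -12 (W(Y) = (2*(-2)²)*(1 + (½)*(-5)) = (2*4)*(1 - 5/2) = 8*(-3/2) = -12)
-5*W(-79) = -5*(-12) = 60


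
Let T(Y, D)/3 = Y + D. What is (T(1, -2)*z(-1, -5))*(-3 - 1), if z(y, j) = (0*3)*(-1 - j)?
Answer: 0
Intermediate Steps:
T(Y, D) = 3*D + 3*Y (T(Y, D) = 3*(Y + D) = 3*(D + Y) = 3*D + 3*Y)
z(y, j) = 0 (z(y, j) = 0*(-1 - j) = 0)
(T(1, -2)*z(-1, -5))*(-3 - 1) = ((3*(-2) + 3*1)*0)*(-3 - 1) = ((-6 + 3)*0)*(-4) = -3*0*(-4) = 0*(-4) = 0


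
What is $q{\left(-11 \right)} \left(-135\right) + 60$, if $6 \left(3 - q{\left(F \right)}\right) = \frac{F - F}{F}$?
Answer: $-345$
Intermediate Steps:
$q{\left(F \right)} = 3$ ($q{\left(F \right)} = 3 - \frac{\left(F - F\right) \frac{1}{F}}{6} = 3 - \frac{0 \frac{1}{F}}{6} = 3 - 0 = 3 + 0 = 3$)
$q{\left(-11 \right)} \left(-135\right) + 60 = 3 \left(-135\right) + 60 = -405 + 60 = -345$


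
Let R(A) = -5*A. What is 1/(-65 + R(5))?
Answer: -1/90 ≈ -0.011111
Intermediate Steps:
1/(-65 + R(5)) = 1/(-65 - 5*5) = 1/(-65 - 25) = 1/(-90) = -1/90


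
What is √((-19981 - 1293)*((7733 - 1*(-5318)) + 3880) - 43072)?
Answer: I*√360233166 ≈ 18980.0*I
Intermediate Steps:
√((-19981 - 1293)*((7733 - 1*(-5318)) + 3880) - 43072) = √(-21274*((7733 + 5318) + 3880) - 43072) = √(-21274*(13051 + 3880) - 43072) = √(-21274*16931 - 43072) = √(-360190094 - 43072) = √(-360233166) = I*√360233166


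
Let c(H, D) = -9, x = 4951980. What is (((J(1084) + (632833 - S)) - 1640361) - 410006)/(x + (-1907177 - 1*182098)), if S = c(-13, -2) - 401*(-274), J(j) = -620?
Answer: -1528019/2862705 ≈ -0.53377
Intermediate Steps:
S = 109865 (S = -9 - 401*(-274) = -9 + 109874 = 109865)
(((J(1084) + (632833 - S)) - 1640361) - 410006)/(x + (-1907177 - 1*182098)) = (((-620 + (632833 - 1*109865)) - 1640361) - 410006)/(4951980 + (-1907177 - 1*182098)) = (((-620 + (632833 - 109865)) - 1640361) - 410006)/(4951980 + (-1907177 - 182098)) = (((-620 + 522968) - 1640361) - 410006)/(4951980 - 2089275) = ((522348 - 1640361) - 410006)/2862705 = (-1118013 - 410006)*(1/2862705) = -1528019*1/2862705 = -1528019/2862705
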